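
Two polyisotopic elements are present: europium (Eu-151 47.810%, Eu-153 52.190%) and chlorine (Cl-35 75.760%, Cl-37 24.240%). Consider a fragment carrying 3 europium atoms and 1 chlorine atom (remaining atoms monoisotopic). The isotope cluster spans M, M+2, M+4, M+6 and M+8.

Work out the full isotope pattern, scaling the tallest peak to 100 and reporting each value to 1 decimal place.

21.6 : 77.8 : 100.0 : 52.9 : 9.0

Europium pattern (n=3): 0.10928391 : 0.3578871 : 0.39067407 : 0.14215492
Chlorine pattern (n=1): 0.7576 : 0.2424
Convolve the two distributions (both contribute in 2-u steps):
  M: 0.10928391×0.7576 = 0.082793
  M+2: 0.10928391×0.2424 + 0.3578871×0.7576 = 0.297626
  M+4: 0.3578871×0.2424 + 0.39067407×0.7576 = 0.382727
  M+6: 0.39067407×0.2424 + 0.14215492×0.7576 = 0.202396
  M+8: 0.14215492×0.2424 = 0.034458
Scale to base peak (0.382727) = 100: 21.6 : 77.8 : 100.0 : 52.9 : 9.0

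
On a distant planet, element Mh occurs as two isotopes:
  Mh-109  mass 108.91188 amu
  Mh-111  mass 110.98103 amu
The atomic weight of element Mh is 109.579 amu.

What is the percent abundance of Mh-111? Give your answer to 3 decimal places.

Let x be the fractional abundance of Mh-109; then Mh-111 has abundance 1 − x.
108.91188·x + 110.98103·(1 − x) = 109.579
(108.91188 − 110.98103)·x = 109.579 − 110.98103
x = -1.40203 / -2.06915 = 0.67759 → 67.759% Mh-109, 32.241% Mh-111.

32.241%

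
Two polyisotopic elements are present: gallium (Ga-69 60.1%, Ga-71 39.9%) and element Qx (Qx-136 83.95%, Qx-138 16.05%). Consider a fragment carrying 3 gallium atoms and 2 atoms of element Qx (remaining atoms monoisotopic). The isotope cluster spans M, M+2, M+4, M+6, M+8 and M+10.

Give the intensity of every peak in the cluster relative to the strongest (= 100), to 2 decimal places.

Gallium pattern (n=3): 0.2170818 : 0.4323576 : 0.2870394 : 0.0635212
Element Qx pattern (n=2): 0.70476025 : 0.2694795 : 0.02576025
Convolve the two distributions (both contribute in 2-u steps):
  M: 0.2170818×0.70476025 = 0.152991
  M+2: 0.2170818×0.2694795 + 0.4323576×0.70476025 = 0.363208
  M+4: 0.2170818×0.02576025 + 0.4323576×0.2694795 + 0.2870394×0.70476025 = 0.324398
  M+6: 0.4323576×0.02576025 + 0.2870394×0.2694795 + 0.0635212×0.70476025 = 0.133256
  M+8: 0.2870394×0.02576025 + 0.0635212×0.2694795 = 0.024512
  M+10: 0.0635212×0.02576025 = 0.001636
Scale to base peak (0.363208) = 100: 42.12 : 100.00 : 89.31 : 36.69 : 6.75 : 0.45

42.12 : 100.00 : 89.31 : 36.69 : 6.75 : 0.45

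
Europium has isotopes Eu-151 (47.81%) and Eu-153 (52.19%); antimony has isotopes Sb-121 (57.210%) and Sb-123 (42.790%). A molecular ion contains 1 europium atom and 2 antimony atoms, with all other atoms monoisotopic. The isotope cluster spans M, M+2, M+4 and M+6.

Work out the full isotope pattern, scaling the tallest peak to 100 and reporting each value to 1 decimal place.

38.6 : 100.0 : 84.7 : 23.6

Europium pattern (n=1): 0.4781 : 0.5219
Antimony pattern (n=2): 0.32729841 : 0.48960318 : 0.18309841
Convolve the two distributions (both contribute in 2-u steps):
  M: 0.4781×0.32729841 = 0.156481
  M+2: 0.4781×0.48960318 + 0.5219×0.32729841 = 0.404896
  M+4: 0.4781×0.18309841 + 0.5219×0.48960318 = 0.343063
  M+6: 0.5219×0.18309841 = 0.095559
Scale to base peak (0.404896) = 100: 38.6 : 100.0 : 84.7 : 23.6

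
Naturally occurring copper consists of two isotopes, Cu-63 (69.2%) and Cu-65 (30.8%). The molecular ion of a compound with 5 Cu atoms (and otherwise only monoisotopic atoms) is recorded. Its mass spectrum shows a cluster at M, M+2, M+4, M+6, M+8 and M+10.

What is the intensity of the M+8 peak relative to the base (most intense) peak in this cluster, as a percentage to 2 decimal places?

(0.692 + 0.308)^5 gives M 0.1587, M+2 0.3531, M+4 0.3144, M+6 0.1399, M+8 0.0311, M+10 0.0028; the largest is M+2.
P(M+2) = C(5,1) × 0.692^4 × 0.308^1 = 5 × 0.22931073 × 0.3080 = 0.353139 (base)
P(M+8) = C(5,4) × 0.692^1 × 0.308^4 = 5 × 0.6920 × 0.00899918 = 0.031137
Relative intensity = 0.031137 / 0.353139 × 100 = 8.82

8.82%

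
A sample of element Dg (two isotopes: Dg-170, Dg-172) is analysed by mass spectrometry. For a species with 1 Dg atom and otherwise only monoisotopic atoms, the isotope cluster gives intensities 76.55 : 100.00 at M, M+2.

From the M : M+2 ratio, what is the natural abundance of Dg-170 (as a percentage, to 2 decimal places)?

If p is the fraction of Dg that is Dg-170, then I(M+2)/I(M) = [C(1,1)·p^0·(1−p)] / p^1 = 1·(1−p)/p = 100.00/76.55 = 1.3063
(1−p)/p = 1.3063/1 = 1.3063  ⇒  p = 1/(1 + 1.3063) = 0.4336
Dg-170: 43.36%, Dg-172: 56.64%.

43.36%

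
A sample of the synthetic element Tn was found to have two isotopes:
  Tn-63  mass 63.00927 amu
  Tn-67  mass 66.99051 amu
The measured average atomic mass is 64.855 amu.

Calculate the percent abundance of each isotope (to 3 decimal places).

With x = fraction of Tn-63 (so Tn-67 is 1 − x):
63.00927·x + 66.99051·(1 − x) = 64.855
(63.00927 − 66.99051)·x = 64.855 − 66.99051
x = -2.13551 / -3.98124 = 0.53639 → 53.639% Tn-63, 46.361% Tn-67.

Tn-63: 53.639%, Tn-67: 46.361%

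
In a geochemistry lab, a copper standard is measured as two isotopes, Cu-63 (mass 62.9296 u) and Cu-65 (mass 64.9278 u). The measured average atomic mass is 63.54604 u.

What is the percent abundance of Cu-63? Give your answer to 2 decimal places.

69.15%

With x = fraction of Cu-63 (so Cu-65 is 1 − x):
62.9296·x + 64.9278·(1 − x) = 63.54604
(62.9296 − 64.9278)·x = 63.54604 − 64.9278
x = -1.38176 / -1.9982 = 0.69150 → 69.15% Cu-63, 30.85% Cu-65.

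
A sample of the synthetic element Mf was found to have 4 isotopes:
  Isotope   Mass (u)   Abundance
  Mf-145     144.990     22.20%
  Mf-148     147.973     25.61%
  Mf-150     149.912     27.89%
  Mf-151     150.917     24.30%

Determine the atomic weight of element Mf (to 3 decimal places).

Average mass = Σ (abundance × isotope mass) = 0.2220 × 144.990 + 0.2561 × 147.973 + 0.2789 × 149.912 + 0.2430 × 150.917
= 32.1878 + 37.8959 + 41.8105 + 36.6728 = 148.5670 u

148.567 u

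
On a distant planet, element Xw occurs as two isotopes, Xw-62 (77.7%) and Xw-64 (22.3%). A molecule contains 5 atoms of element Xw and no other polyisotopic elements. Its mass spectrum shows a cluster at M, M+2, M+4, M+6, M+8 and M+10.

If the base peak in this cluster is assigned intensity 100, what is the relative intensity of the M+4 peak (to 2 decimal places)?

57.40

(0.777 + 0.223)^5 gives M 0.2832, M+2 0.4064, M+4 0.2333, M+6 0.0670, M+8 0.0096, M+10 0.0006; the largest is M+2.
P(M+2) = C(5,1) × 0.777^4 × 0.223^1 = 5 × 0.36448871 × 0.2230 = 0.406405 (base)
P(M+4) = C(5,2) × 0.777^3 × 0.223^2 = 10 × 0.46909743 × 0.049729 = 0.233277
Relative intensity = 0.233277 / 0.406405 × 100 = 57.40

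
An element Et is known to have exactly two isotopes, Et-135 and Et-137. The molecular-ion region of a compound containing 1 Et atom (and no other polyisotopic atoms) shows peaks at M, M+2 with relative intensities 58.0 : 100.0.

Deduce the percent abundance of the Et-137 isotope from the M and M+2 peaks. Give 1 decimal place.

If p is the fraction of Et that is Et-135, then I(M+2)/I(M) = [C(1,1)·p^0·(1−p)] / p^1 = 1·(1−p)/p = 100.0/58.0 = 1.7241
(1−p)/p = 1.7241/1 = 1.7241  ⇒  p = 1/(1 + 1.7241) = 0.3671
Et-135: 36.7%, Et-137: 63.3%.

63.3%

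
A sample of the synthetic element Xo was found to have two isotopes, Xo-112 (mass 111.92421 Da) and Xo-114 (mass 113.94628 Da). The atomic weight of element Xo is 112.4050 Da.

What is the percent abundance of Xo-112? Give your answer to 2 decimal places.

Let x be the fractional abundance of Xo-112; then Xo-114 has abundance 1 − x.
111.92421·x + 113.94628·(1 − x) = 112.4050
(111.92421 − 113.94628)·x = 112.4050 − 113.94628
x = -1.54128 / -2.02207 = 0.76223 → 76.22% Xo-112, 23.78% Xo-114.

76.22%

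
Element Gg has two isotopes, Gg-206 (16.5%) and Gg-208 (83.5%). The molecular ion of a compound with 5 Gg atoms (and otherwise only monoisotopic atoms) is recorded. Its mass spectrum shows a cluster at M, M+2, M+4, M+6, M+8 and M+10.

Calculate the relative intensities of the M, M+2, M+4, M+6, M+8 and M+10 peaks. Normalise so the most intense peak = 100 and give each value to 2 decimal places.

The 5 Gg atoms are independent, so intensities follow the terms of (0.165 + 0.835)^5.
P(M) = 0.165^5 = 0.000122
P(M+2) = 5 × 0.165^4 × 0.835^1 = 0.003095
P(M+4) = 10 × 0.165^3 × 0.835^2 = 0.031320
P(M+6) = 10 × 0.165^2 × 0.835^3 = 0.158499
P(M+8) = 5 × 0.165^1 × 0.835^4 = 0.401051
P(M+10) = 0.835^5 = 0.405912
The M+10 peak is largest (0.405912); scaling to 100 gives 0.03 : 0.76 : 7.72 : 39.05 : 98.80 : 100.00.

0.03 : 0.76 : 7.72 : 39.05 : 98.80 : 100.00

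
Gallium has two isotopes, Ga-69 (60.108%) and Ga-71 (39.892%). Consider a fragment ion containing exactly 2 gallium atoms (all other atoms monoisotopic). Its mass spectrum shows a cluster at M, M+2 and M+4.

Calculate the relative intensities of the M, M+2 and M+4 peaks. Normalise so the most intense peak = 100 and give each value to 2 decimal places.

Expanding (0.60108 + 0.39892)^2:
P(M) = 0.60108^2 = 0.361297
P(M+2) = 2 × 0.60108^1 × 0.39892^1 = 0.479566
P(M+4) = 0.39892^2 = 0.159137
The M+2 peak is largest (0.479566); scaling to 100 gives 75.34 : 100.00 : 33.18.

75.34 : 100.00 : 33.18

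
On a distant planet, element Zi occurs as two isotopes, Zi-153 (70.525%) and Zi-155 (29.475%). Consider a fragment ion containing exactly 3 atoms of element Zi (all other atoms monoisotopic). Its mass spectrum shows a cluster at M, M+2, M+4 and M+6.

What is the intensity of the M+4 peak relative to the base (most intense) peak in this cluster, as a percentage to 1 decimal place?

41.8%

(0.70525 + 0.29475)^3 gives M 0.3508, M+2 0.4398, M+4 0.1838, M+6 0.0256; the largest is M+2.
P(M+2) = C(3,1) × 0.70525^2 × 0.29475^1 = 3 × 0.49737756 × 0.29475 = 0.439806 (base)
P(M+4) = C(3,2) × 0.70525^1 × 0.29475^2 = 3 × 0.70525 × 0.08687756 = 0.183811
Relative intensity = 0.183811 / 0.439806 × 100 = 41.8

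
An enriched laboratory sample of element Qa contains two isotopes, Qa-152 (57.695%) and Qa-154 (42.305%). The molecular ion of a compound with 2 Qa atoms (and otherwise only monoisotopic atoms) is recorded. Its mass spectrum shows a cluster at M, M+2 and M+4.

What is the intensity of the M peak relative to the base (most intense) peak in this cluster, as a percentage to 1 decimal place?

(0.57695 + 0.42305)^2 gives M 0.3329, M+2 0.4882, M+4 0.1790; the largest is M+2.
P(M+2) = C(2,1) × 0.57695^1 × 0.42305^1 = 2 × 0.57695 × 0.42305 = 0.488157 (base)
P(M) = C(2,0) × 0.57695^2 × 0.42305^0 = 1 × 0.3328713 × 1.0000 = 0.332871
Relative intensity = 0.332871 / 0.488157 × 100 = 68.2

68.2%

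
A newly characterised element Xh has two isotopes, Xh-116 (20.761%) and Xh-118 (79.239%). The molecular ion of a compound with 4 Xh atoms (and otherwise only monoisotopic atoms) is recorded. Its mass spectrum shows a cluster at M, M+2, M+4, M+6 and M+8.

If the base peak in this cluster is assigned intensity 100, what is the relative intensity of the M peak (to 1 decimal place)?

0.4

Binomial terms of (0.20761 + 0.79239)^4: M 0.0019, M+2 0.0284, M+4 0.1624, M+6 0.4132, M+8 0.3942 → M+6 is the base peak.
P(M+6) = C(4,3) × 0.20761^1 × 0.79239^3 = 4 × 0.20761 × 0.49752735 = 0.413167 (base)
P(M) = C(4,0) × 0.20761^4 × 0.79239^0 = 1 × 0.00185777 × 1.0000 = 0.001858
Relative intensity = 0.001858 / 0.413167 × 100 = 0.4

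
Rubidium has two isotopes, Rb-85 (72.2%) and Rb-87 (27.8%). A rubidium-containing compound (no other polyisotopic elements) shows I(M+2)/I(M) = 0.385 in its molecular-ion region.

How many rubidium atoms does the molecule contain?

For n independent Rb atoms, I(M+2)/I(M) = n · (abundance Rb-87) / (abundance Rb-85) = n · 0.278/0.722.
n = 0.385 × 0.722/0.278 = 1.00 ≈ 1

1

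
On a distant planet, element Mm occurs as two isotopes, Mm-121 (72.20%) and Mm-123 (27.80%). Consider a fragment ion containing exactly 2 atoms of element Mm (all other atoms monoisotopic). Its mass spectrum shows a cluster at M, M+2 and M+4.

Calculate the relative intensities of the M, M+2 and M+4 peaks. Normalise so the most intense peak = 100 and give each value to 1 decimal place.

100.0 : 77.0 : 14.8

The 2 Mm atoms are independent, so intensities follow the terms of (0.7220 + 0.2780)^2.
P(M) = 0.7220^2 = 0.521284
P(M+2) = 2 × 0.7220^1 × 0.2780^1 = 0.401432
P(M+4) = 0.2780^2 = 0.077284
The M peak is largest (0.521284); scaling to 100 gives 100.0 : 77.0 : 14.8.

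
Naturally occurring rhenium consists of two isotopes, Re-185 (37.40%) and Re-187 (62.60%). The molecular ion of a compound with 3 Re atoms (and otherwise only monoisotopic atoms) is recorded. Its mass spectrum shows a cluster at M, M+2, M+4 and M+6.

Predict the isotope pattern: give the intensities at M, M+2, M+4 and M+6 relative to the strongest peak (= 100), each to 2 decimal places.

Each Re atom is independently Re-185 (p = 0.3740) or Re-187 (q = 0.6260); the cluster is the binomial expansion (p + q)^3.
P(M) = 0.3740^3 = 0.052314
P(M+2) = 3 × 0.3740^2 × 0.6260^1 = 0.262687
P(M+4) = 3 × 0.3740^1 × 0.6260^2 = 0.439685
P(M+6) = 0.6260^3 = 0.245314
The M+4 peak is largest (0.439685); scaling to 100 gives 11.90 : 59.74 : 100.00 : 55.79.

11.90 : 59.74 : 100.00 : 55.79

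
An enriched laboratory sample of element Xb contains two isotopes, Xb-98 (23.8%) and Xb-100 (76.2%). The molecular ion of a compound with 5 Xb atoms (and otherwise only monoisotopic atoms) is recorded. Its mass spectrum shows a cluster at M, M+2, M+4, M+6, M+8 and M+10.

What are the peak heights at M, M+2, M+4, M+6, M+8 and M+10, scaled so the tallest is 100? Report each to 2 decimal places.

Expanding (0.238 + 0.762)^5:
P(M) = 0.238^5 = 0.000764
P(M+2) = 5 × 0.238^4 × 0.762^1 = 0.012225
P(M+4) = 10 × 0.238^3 × 0.762^2 = 0.078278
P(M+6) = 10 × 0.238^2 × 0.762^3 = 0.250622
P(M+8) = 5 × 0.238^1 × 0.762^4 = 0.401205
P(M+10) = 0.762^5 = 0.256906
The M+8 peak is largest (0.401205); scaling to 100 gives 0.19 : 3.05 : 19.51 : 62.47 : 100.00 : 64.03.

0.19 : 3.05 : 19.51 : 62.47 : 100.00 : 64.03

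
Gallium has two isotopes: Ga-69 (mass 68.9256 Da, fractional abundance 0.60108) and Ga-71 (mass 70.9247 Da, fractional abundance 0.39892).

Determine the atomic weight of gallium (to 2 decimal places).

Average mass = Σ (abundance × isotope mass) = 0.60108 × 68.9256 + 0.39892 × 70.9247
= 41.42980 + 28.29328 = 69.72308 Da

69.72 Da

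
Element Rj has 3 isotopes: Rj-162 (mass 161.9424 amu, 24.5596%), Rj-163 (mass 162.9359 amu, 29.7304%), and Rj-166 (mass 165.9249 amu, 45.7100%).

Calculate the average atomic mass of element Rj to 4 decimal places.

Weight each isotope mass by its fractional abundance: 0.245596 × 161.9424 + 0.297304 × 162.9359 + 0.457100 × 165.9249
= 39.77241 + 48.44149 + 75.84427 = 164.05817 amu

164.0582 amu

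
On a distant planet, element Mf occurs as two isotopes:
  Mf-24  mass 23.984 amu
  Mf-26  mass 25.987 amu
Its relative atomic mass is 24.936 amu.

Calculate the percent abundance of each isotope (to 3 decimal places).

Mf-24: 52.471%, Mf-26: 47.529%

Writing the weighted mean with unknown fraction x of Mf-24:
23.984·x + 25.987·(1 − x) = 24.936
(23.984 − 25.987)·x = 24.936 − 25.987
x = -1.051 / -2.003 = 0.52471 → 52.471% Mf-24, 47.529% Mf-26.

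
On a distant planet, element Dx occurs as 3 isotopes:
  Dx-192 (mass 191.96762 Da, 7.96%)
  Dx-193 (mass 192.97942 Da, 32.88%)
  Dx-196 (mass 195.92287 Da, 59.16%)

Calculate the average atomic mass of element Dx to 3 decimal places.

194.640 Da

Ar = Σ fᵢ·mᵢ = 0.0796 × 191.96762 + 0.3288 × 192.97942 + 0.5916 × 195.92287
= 15.280623 + 63.451633 + 115.907970 = 194.640226 Da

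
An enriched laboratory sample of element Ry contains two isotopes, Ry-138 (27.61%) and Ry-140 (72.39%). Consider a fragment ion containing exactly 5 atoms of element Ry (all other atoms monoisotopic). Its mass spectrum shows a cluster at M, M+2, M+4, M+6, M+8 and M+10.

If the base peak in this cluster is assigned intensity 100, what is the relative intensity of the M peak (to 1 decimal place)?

0.4

(0.2761 + 0.7239)^5 gives M 0.0016, M+2 0.0210, M+4 0.1103, M+6 0.2892, M+8 0.3791, M+10 0.1988; the largest is M+8.
P(M+8) = C(5,4) × 0.2761^1 × 0.7239^4 = 5 × 0.2761 × 0.27460871 = 0.379097 (base)
P(M) = C(5,0) × 0.2761^5 × 0.7239^0 = 1 × 0.00160447 × 1.0000 = 0.001604
Relative intensity = 0.001604 / 0.379097 × 100 = 0.4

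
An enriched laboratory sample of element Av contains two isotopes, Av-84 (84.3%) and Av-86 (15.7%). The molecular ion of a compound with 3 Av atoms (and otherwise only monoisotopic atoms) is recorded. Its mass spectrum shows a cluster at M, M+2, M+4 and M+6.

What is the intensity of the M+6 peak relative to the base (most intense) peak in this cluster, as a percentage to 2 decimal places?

(0.843 + 0.157)^3 gives M 0.5991, M+2 0.3347, M+4 0.0623, M+6 0.0039; the largest is M.
P(M) = C(3,0) × 0.843^3 × 0.157^0 = 1 × 0.59907711 × 1.0000 = 0.599077 (base)
P(M+6) = C(3,3) × 0.843^0 × 0.157^3 = 1 × 1.0000 × 0.00386989 = 0.003870
Relative intensity = 0.003870 / 0.599077 × 100 = 0.65

0.65%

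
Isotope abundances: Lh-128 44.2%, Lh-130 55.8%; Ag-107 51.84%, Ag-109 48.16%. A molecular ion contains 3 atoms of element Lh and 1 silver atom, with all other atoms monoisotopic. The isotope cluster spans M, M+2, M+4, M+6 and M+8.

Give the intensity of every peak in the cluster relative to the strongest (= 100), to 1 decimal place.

Element Lh pattern (n=3): 0.08635089 : 0.32703934 : 0.41286866 : 0.17374111
Silver pattern (n=1): 0.5184 : 0.4816
Convolve the two distributions (both contribute in 2-u steps):
  M: 0.08635089×0.5184 = 0.044764
  M+2: 0.08635089×0.4816 + 0.32703934×0.5184 = 0.211124
  M+4: 0.32703934×0.4816 + 0.41286866×0.5184 = 0.371533
  M+6: 0.41286866×0.4816 + 0.17374111×0.5184 = 0.288905
  M+8: 0.17374111×0.4816 = 0.083674
Scale to base peak (0.371533) = 100: 12.0 : 56.8 : 100.0 : 77.8 : 22.5

12.0 : 56.8 : 100.0 : 77.8 : 22.5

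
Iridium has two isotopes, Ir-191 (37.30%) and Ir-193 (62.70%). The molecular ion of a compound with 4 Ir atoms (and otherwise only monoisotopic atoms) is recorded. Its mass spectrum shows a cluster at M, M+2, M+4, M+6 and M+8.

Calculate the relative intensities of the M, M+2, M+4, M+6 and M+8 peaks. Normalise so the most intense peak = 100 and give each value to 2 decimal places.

Each Ir atom is independently Ir-191 (p = 0.3730) or Ir-193 (q = 0.6270); the cluster is the binomial expansion (p + q)^4.
P(M) = 0.3730^4 = 0.019357
P(M+2) = 4 × 0.3730^3 × 0.6270^1 = 0.130153
P(M+4) = 6 × 0.3730^2 × 0.6270^2 = 0.328174
P(M+6) = 4 × 0.3730^1 × 0.6270^3 = 0.367766
P(M+8) = 0.6270^4 = 0.154550
The M+6 peak is largest (0.367766); scaling to 100 gives 5.26 : 35.39 : 89.23 : 100.00 : 42.02.

5.26 : 35.39 : 89.23 : 100.00 : 42.02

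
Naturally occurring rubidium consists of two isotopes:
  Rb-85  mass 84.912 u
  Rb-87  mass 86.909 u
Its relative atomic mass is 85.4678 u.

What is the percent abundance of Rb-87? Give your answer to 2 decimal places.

27.83%

Writing the weighted mean with unknown fraction x of Rb-85:
84.912·x + 86.909·(1 − x) = 85.4678
(84.912 − 86.909)·x = 85.4678 − 86.909
x = -1.4412 / -1.997 = 0.72168 → 72.17% Rb-85, 27.83% Rb-87.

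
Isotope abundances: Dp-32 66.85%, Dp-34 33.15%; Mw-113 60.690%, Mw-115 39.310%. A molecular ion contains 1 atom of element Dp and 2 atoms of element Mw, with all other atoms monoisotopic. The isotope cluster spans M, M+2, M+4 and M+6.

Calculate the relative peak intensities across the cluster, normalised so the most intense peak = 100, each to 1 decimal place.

55.8 : 100.0 : 59.3 : 11.6

Element Dp pattern (n=1): 0.6685 : 0.3315
Element Mw pattern (n=2): 0.36832761 : 0.47714478 : 0.15452761
Convolve the two distributions (both contribute in 2-u steps):
  M: 0.6685×0.36832761 = 0.246227
  M+2: 0.6685×0.47714478 + 0.3315×0.36832761 = 0.441072
  M+4: 0.6685×0.15452761 + 0.3315×0.47714478 = 0.261475
  M+6: 0.3315×0.15452761 = 0.051226
Scale to base peak (0.441072) = 100: 55.8 : 100.0 : 59.3 : 11.6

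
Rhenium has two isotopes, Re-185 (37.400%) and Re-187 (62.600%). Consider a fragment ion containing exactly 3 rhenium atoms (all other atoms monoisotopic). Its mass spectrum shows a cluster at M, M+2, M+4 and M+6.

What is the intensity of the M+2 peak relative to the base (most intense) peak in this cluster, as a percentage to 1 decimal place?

Term probabilities: M 0.0523, M+2 0.2627, M+4 0.4397, M+6 0.2453. Base peak = M+4.
P(M+4) = C(3,2) × 0.37400^1 × 0.62600^2 = 3 × 0.3740 × 0.391876 = 0.439685 (base)
P(M+2) = C(3,1) × 0.37400^2 × 0.62600^1 = 3 × 0.139876 × 0.6260 = 0.262687
Relative intensity = 0.262687 / 0.439685 × 100 = 59.7

59.7%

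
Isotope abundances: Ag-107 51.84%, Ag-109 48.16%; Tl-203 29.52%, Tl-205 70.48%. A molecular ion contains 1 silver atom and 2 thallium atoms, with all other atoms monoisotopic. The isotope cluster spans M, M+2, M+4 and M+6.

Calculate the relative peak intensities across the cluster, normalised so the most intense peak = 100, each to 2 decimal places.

Silver pattern (n=1): 0.5184 : 0.4816
Thallium pattern (n=2): 0.08714304 : 0.41611392 : 0.49674304
Convolve the two distributions (both contribute in 2-u steps):
  M: 0.5184×0.08714304 = 0.045175
  M+2: 0.5184×0.41611392 + 0.4816×0.08714304 = 0.257682
  M+4: 0.5184×0.49674304 + 0.4816×0.41611392 = 0.457912
  M+6: 0.4816×0.49674304 = 0.239231
Scale to base peak (0.457912) = 100: 9.87 : 56.27 : 100.00 : 52.24

9.87 : 56.27 : 100.00 : 52.24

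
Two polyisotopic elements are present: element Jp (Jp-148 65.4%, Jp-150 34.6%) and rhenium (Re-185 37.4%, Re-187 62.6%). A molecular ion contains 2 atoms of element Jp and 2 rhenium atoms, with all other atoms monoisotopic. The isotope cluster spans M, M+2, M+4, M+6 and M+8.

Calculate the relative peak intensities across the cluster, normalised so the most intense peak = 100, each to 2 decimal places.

15.10 : 66.52 : 100.00 : 58.90 : 11.84

Element Jp pattern (n=2): 0.427716 : 0.452568 : 0.119716
Rhenium pattern (n=2): 0.139876 : 0.468248 : 0.391876
Convolve the two distributions (both contribute in 2-u steps):
  M: 0.427716×0.139876 = 0.059827
  M+2: 0.427716×0.468248 + 0.452568×0.139876 = 0.263581
  M+4: 0.427716×0.391876 + 0.452568×0.468248 + 0.119716×0.139876 = 0.396271
  M+6: 0.452568×0.391876 + 0.119716×0.468248 = 0.233407
  M+8: 0.119716×0.391876 = 0.046914
Scale to base peak (0.396271) = 100: 15.10 : 66.52 : 100.00 : 58.90 : 11.84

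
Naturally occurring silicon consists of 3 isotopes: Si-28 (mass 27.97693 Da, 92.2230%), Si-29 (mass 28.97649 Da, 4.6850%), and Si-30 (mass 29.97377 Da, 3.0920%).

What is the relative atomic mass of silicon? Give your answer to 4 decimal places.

28.0855 Da

Weight each isotope mass by its fractional abundance: 0.922230 × 27.97693 + 0.046850 × 28.97649 + 0.030920 × 29.97377
= 25.801164 + 1.357549 + 0.926789 = 28.085502 Da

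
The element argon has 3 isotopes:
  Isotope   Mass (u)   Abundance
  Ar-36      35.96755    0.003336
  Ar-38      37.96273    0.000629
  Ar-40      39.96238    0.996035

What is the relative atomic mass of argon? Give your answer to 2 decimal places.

The abundance-weighted mean is 0.003336 × 35.96755 + 0.000629 × 37.96273 + 0.996035 × 39.96238
= 0.119988 + 0.023879 + 39.803929 = 39.947796 u

39.95 u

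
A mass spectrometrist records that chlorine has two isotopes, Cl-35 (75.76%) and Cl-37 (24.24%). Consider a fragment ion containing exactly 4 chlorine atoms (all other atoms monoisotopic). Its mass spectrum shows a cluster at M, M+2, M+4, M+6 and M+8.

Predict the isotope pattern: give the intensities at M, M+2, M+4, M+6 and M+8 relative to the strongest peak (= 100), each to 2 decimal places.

78.14 : 100.00 : 47.99 : 10.24 : 0.82

Expanding (0.7576 + 0.2424)^4:
P(M) = 0.7576^4 = 0.329428
P(M+2) = 4 × 0.7576^3 × 0.2424^1 = 0.421612
P(M+4) = 6 × 0.7576^2 × 0.2424^2 = 0.202347
P(M+6) = 4 × 0.7576^1 × 0.2424^3 = 0.043162
P(M+8) = 0.2424^4 = 0.003452
The M+2 peak is largest (0.421612); scaling to 100 gives 78.14 : 100.00 : 47.99 : 10.24 : 0.82.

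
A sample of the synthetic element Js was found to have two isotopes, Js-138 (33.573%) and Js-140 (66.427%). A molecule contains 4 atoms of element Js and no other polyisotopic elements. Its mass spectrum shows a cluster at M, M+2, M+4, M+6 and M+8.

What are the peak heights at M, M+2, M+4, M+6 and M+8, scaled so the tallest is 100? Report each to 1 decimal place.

The 4 Js atoms are independent, so intensities follow the terms of (0.33573 + 0.66427)^4.
P(M) = 0.33573^4 = 0.012705
P(M+2) = 4 × 0.33573^3 × 0.66427^1 = 0.100548
P(M+4) = 6 × 0.33573^2 × 0.66427^2 = 0.298415
P(M+6) = 4 × 0.33573^1 × 0.66427^3 = 0.393626
P(M+8) = 0.66427^4 = 0.194706
The M+6 peak is largest (0.393626); scaling to 100 gives 3.2 : 25.5 : 75.8 : 100.0 : 49.5.

3.2 : 25.5 : 75.8 : 100.0 : 49.5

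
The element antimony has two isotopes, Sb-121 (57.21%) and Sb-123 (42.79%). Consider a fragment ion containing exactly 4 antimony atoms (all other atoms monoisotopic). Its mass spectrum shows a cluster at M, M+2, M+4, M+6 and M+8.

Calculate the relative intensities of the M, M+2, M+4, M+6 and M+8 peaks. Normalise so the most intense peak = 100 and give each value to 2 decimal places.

29.79 : 89.13 : 100.00 : 49.86 : 9.32

Expanding (0.5721 + 0.4279)^4:
P(M) = 0.5721^4 = 0.107124
P(M+2) = 4 × 0.5721^3 × 0.4279^1 = 0.320493
P(M+4) = 6 × 0.5721^2 × 0.4279^2 = 0.359567
P(M+6) = 4 × 0.5721^1 × 0.4279^3 = 0.179291
P(M+8) = 0.4279^4 = 0.033525
The M+4 peak is largest (0.359567); scaling to 100 gives 29.79 : 89.13 : 100.00 : 49.86 : 9.32.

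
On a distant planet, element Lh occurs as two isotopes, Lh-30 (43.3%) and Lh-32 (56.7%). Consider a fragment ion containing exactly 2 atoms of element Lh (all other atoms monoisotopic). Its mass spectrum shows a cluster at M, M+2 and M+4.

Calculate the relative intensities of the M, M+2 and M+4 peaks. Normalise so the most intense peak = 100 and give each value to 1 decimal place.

Each Lh atom is independently Lh-30 (p = 0.433) or Lh-32 (q = 0.567); the cluster is the binomial expansion (p + q)^2.
P(M) = 0.433^2 = 0.187489
P(M+2) = 2 × 0.433^1 × 0.567^1 = 0.491022
P(M+4) = 0.567^2 = 0.321489
The M+2 peak is largest (0.491022); scaling to 100 gives 38.2 : 100.0 : 65.5.

38.2 : 100.0 : 65.5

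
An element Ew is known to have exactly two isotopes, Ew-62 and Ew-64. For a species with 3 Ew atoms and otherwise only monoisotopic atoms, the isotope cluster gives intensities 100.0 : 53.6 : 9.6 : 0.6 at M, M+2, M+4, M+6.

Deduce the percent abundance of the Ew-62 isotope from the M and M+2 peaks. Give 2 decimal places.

If p is the fraction of Ew that is Ew-62, then I(M+2)/I(M) = [C(3,1)·p^2·(1−p)] / p^3 = 3·(1−p)/p = 53.6/100.0 = 0.5360
(1−p)/p = 0.5360/3 = 0.1787  ⇒  p = 1/(1 + 0.1787) = 0.8484
Ew-62: 84.84%, Ew-64: 15.16%.

84.84%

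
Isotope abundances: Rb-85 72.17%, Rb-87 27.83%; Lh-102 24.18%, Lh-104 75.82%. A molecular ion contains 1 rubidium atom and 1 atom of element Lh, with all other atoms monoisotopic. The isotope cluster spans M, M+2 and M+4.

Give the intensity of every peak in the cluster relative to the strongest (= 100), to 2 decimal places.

Rubidium pattern (n=1): 0.7217 : 0.2783
Element Lh pattern (n=1): 0.2418 : 0.7582
Convolve the two distributions (both contribute in 2-u steps):
  M: 0.7217×0.2418 = 0.174507
  M+2: 0.7217×0.7582 + 0.2783×0.2418 = 0.614486
  M+4: 0.2783×0.7582 = 0.211007
Scale to base peak (0.614486) = 100: 28.40 : 100.00 : 34.34

28.40 : 100.00 : 34.34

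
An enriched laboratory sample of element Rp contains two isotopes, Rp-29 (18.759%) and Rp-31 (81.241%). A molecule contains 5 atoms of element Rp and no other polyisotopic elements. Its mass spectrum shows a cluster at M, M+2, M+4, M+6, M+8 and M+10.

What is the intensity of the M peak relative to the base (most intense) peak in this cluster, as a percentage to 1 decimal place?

0.1%

Binomial terms of (0.18759 + 0.81241)^5: M 0.0002, M+2 0.0050, M+4 0.0436, M+6 0.1887, M+8 0.4086, M+10 0.3539 → M+8 is the base peak.
P(M+8) = C(5,4) × 0.18759^1 × 0.81241^4 = 5 × 0.18759 × 0.43561321 = 0.408583 (base)
P(M) = C(5,0) × 0.18759^5 × 0.81241^0 = 1 × 0.0002323 × 1.0000 = 0.000232
Relative intensity = 0.000232 / 0.408583 × 100 = 0.1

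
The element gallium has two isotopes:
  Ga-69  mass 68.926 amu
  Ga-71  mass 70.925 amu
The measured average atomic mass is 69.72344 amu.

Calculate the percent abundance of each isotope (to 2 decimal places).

With x = fraction of Ga-69 (so Ga-71 is 1 − x):
68.926·x + 70.925·(1 − x) = 69.72344
(68.926 − 70.925)·x = 69.72344 − 70.925
x = -1.20156 / -1.999 = 0.60108 → 60.11% Ga-69, 39.89% Ga-71.

Ga-69: 60.11%, Ga-71: 39.89%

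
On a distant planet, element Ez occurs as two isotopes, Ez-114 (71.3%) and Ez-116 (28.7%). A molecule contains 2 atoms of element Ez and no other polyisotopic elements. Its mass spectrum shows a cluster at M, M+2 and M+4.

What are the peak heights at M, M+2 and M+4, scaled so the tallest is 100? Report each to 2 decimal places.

Expanding (0.713 + 0.287)^2:
P(M) = 0.713^2 = 0.508369
P(M+2) = 2 × 0.713^1 × 0.287^1 = 0.409262
P(M+4) = 0.287^2 = 0.082369
The M peak is largest (0.508369); scaling to 100 gives 100.00 : 80.50 : 16.20.

100.00 : 80.50 : 16.20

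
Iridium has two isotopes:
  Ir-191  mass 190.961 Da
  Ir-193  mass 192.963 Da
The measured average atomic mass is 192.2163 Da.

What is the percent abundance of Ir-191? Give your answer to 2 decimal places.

With x = fraction of Ir-191 (so Ir-193 is 1 − x):
190.961·x + 192.963·(1 − x) = 192.2163
(190.961 − 192.963)·x = 192.2163 − 192.963
x = -0.7467 / -2.002 = 0.37298 → 37.30% Ir-191, 62.70% Ir-193.

37.30%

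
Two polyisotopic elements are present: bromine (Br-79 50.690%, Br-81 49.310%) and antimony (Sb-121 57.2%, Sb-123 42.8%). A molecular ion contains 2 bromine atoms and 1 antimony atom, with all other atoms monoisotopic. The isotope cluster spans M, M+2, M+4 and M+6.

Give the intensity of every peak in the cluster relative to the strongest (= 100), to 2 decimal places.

37.12 : 100.00 : 89.17 : 26.28

Bromine pattern (n=2): 0.25694761 : 0.49990478 : 0.24314761
Antimony pattern (n=1): 0.5720 : 0.4280
Convolve the two distributions (both contribute in 2-u steps):
  M: 0.25694761×0.5720 = 0.146974
  M+2: 0.25694761×0.4280 + 0.49990478×0.5720 = 0.395919
  M+4: 0.49990478×0.4280 + 0.24314761×0.5720 = 0.353040
  M+6: 0.24314761×0.4280 = 0.104067
Scale to base peak (0.395919) = 100: 37.12 : 100.00 : 89.17 : 26.28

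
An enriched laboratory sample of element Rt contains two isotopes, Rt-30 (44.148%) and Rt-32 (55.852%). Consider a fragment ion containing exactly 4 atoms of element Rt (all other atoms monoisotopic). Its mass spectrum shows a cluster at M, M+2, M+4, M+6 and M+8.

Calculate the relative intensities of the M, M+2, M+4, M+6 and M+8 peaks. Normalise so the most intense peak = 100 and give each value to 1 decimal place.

10.4 : 52.7 : 100.0 : 84.3 : 26.7

The 4 Rt atoms are independent, so intensities follow the terms of (0.44148 + 0.55852)^4.
P(M) = 0.44148^4 = 0.037988
P(M+2) = 4 × 0.44148^3 × 0.55852^1 = 0.192235
P(M+4) = 6 × 0.44148^2 × 0.55852^2 = 0.364797
P(M+6) = 4 × 0.44148^1 × 0.55852^3 = 0.307671
P(M+8) = 0.55852^4 = 0.097309
The M+4 peak is largest (0.364797); scaling to 100 gives 10.4 : 52.7 : 100.0 : 84.3 : 26.7.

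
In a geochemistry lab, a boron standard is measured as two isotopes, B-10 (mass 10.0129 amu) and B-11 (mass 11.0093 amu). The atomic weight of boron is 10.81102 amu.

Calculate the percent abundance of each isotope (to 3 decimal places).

Let x be the fractional abundance of B-10; then B-11 has abundance 1 − x.
10.0129·x + 11.0093·(1 − x) = 10.81102
(10.0129 − 11.0093)·x = 10.81102 − 11.0093
x = -0.19828 / -0.9964 = 0.19900 → 19.900% B-10, 80.100% B-11.

B-10: 19.900%, B-11: 80.100%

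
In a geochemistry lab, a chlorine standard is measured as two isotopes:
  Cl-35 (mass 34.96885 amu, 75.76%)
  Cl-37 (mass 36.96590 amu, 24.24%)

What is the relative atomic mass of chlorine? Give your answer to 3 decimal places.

The abundance-weighted mean is 0.7576 × 34.96885 + 0.2424 × 36.96590
= 26.492401 + 8.960534 = 35.452935 amu

35.453 amu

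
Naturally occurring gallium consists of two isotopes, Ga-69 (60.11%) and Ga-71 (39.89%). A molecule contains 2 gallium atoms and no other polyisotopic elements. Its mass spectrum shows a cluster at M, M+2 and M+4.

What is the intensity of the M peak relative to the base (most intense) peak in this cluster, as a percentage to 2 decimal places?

(0.6011 + 0.3989)^2 gives M 0.3613, M+2 0.4796, M+4 0.1591; the largest is M+2.
P(M+2) = C(2,1) × 0.6011^1 × 0.3989^1 = 2 × 0.6011 × 0.3989 = 0.479558 (base)
P(M) = C(2,0) × 0.6011^2 × 0.3989^0 = 1 × 0.36132121 × 1.0000 = 0.361321
Relative intensity = 0.361321 / 0.479558 × 100 = 75.34

75.34%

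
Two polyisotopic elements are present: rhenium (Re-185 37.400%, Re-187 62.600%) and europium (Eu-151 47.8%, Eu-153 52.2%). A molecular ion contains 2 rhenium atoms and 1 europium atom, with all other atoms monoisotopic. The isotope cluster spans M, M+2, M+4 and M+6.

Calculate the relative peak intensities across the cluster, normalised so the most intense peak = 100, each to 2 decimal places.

15.49 : 68.75 : 100.00 : 47.38

Rhenium pattern (n=2): 0.139876 : 0.468248 : 0.391876
Europium pattern (n=1): 0.4780 : 0.5220
Convolve the two distributions (both contribute in 2-u steps):
  M: 0.139876×0.4780 = 0.066861
  M+2: 0.139876×0.5220 + 0.468248×0.4780 = 0.296838
  M+4: 0.468248×0.5220 + 0.391876×0.4780 = 0.431742
  M+6: 0.391876×0.5220 = 0.204559
Scale to base peak (0.431742) = 100: 15.49 : 68.75 : 100.00 : 47.38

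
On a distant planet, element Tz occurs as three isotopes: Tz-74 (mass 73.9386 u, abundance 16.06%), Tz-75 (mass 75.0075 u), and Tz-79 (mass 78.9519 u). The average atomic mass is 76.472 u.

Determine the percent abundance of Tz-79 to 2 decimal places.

The remaining 83.94% is split between Tz-75 (fraction x) and Tz-79 (fraction 0.8394 − x).
Substituting: 75.0075x + 78.9519(0.8394 − x) = 64.59746084
(75.0075 − 78.9519)x = -1.67476402  ⇒  x = 0.42459, y = 0.41481
Tz-75: 42.46%, Tz-79: 41.48%.

41.48%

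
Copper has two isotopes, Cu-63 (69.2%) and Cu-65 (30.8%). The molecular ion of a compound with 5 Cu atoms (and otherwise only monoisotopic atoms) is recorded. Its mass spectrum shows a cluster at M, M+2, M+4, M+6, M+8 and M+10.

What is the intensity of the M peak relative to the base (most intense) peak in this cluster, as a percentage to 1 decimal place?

Term probabilities: M 0.1587, M+2 0.3531, M+4 0.3144, M+6 0.1399, M+8 0.0311, M+10 0.0028. Base peak = M+2.
P(M+2) = C(5,1) × 0.692^4 × 0.308^1 = 5 × 0.22931073 × 0.3080 = 0.353139 (base)
P(M) = C(5,0) × 0.692^5 × 0.308^0 = 1 × 0.15868303 × 1.0000 = 0.158683
Relative intensity = 0.158683 / 0.353139 × 100 = 44.9

44.9%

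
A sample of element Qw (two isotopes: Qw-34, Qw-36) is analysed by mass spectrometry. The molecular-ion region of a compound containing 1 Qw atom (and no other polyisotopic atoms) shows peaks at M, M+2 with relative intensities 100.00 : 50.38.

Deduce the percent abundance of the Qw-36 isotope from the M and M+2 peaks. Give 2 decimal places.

33.50%

Write p for the Qw-34 fraction. I(M+2)/I(M) = [C(1,1)·p^0·(1−p)] / p^1 = 1·(1−p)/p = 50.38/100.00 = 0.5038
(1−p)/p = 0.5038/1 = 0.5038  ⇒  p = 1/(1 + 0.5038) = 0.6650
Qw-34: 66.50%, Qw-36: 33.50%.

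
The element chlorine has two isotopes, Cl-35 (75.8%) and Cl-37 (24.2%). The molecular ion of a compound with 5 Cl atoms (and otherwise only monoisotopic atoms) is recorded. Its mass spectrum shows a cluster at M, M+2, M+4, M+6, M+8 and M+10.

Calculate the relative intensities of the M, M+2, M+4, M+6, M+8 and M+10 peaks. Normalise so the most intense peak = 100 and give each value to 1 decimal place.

62.6 : 100.0 : 63.9 : 20.4 : 3.3 : 0.2

Expanding (0.758 + 0.242)^5:
P(M) = 0.758^5 = 0.250234
P(M+2) = 5 × 0.758^4 × 0.242^1 = 0.399450
P(M+4) = 10 × 0.758^3 × 0.242^2 = 0.255058
P(M+6) = 10 × 0.758^2 × 0.242^3 = 0.081430
P(M+8) = 5 × 0.758^1 × 0.242^4 = 0.012999
P(M+10) = 0.242^5 = 0.000830
The M+2 peak is largest (0.399450); scaling to 100 gives 62.6 : 100.0 : 63.9 : 20.4 : 3.3 : 0.2.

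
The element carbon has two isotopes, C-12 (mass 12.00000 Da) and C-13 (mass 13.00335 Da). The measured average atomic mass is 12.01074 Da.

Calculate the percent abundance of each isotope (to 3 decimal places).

With x = fraction of C-12 (so C-13 is 1 − x):
12.00000·x + 13.00335·(1 − x) = 12.01074
(12.00000 − 13.00335)·x = 12.01074 − 13.00335
x = -0.99261 / -1.00335 = 0.98930 → 98.930% C-12, 1.070% C-13.

C-12: 98.930%, C-13: 1.070%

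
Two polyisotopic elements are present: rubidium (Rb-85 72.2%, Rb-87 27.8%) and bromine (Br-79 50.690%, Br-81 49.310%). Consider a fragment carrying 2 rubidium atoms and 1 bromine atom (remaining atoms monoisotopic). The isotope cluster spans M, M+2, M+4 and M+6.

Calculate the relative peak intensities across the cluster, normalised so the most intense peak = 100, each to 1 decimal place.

57.4 : 100.0 : 51.5 : 8.3

Rubidium pattern (n=2): 0.521284 : 0.401432 : 0.077284
Bromine pattern (n=1): 0.5069 : 0.4931
Convolve the two distributions (both contribute in 2-u steps):
  M: 0.521284×0.5069 = 0.264239
  M+2: 0.521284×0.4931 + 0.401432×0.5069 = 0.460531
  M+4: 0.401432×0.4931 + 0.077284×0.5069 = 0.237121
  M+6: 0.077284×0.4931 = 0.038109
Scale to base peak (0.460531) = 100: 57.4 : 100.0 : 51.5 : 8.3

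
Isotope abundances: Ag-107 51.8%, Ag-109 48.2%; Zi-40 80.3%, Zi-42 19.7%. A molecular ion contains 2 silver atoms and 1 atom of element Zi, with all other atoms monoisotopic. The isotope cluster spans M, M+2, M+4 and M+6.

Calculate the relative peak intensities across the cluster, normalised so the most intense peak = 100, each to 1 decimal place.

Silver pattern (n=2): 0.268324 : 0.499352 : 0.232324
Element Zi pattern (n=1): 0.8030 : 0.1970
Convolve the two distributions (both contribute in 2-u steps):
  M: 0.268324×0.8030 = 0.215464
  M+2: 0.268324×0.1970 + 0.499352×0.8030 = 0.453839
  M+4: 0.499352×0.1970 + 0.232324×0.8030 = 0.284929
  M+6: 0.232324×0.1970 = 0.045768
Scale to base peak (0.453839) = 100: 47.5 : 100.0 : 62.8 : 10.1

47.5 : 100.0 : 62.8 : 10.1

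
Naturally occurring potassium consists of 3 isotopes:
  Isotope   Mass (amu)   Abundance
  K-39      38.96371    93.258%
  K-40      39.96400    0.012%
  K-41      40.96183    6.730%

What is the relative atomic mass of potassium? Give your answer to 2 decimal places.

Weight each isotope mass by its fractional abundance: 0.93258 × 38.96371 + 0.00012 × 39.96400 + 0.06730 × 40.96183
= 36.336777 + 0.004796 + 2.756731 = 39.098304 amu

39.10 amu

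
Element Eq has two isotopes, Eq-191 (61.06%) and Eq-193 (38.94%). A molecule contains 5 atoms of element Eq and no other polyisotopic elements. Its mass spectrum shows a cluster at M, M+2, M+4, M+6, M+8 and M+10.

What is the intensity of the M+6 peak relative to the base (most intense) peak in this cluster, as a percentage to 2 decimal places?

(0.6106 + 0.3894)^5 gives M 0.0849, M+2 0.2706, M+4 0.3452, M+6 0.2201, M+8 0.0702, M+10 0.0090; the largest is M+4.
P(M+4) = C(5,2) × 0.6106^3 × 0.3894^2 = 10 × 0.22765144 × 0.15163236 = 0.345193 (base)
P(M+6) = C(5,3) × 0.6106^2 × 0.3894^3 = 10 × 0.37283236 × 0.05904564 = 0.220141
Relative intensity = 0.220141 / 0.345193 × 100 = 63.77

63.77%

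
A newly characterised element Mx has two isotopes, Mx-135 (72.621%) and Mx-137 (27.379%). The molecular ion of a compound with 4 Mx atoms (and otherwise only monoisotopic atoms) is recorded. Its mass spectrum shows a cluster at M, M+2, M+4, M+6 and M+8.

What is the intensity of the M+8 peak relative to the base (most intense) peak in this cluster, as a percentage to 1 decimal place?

Term probabilities: M 0.2781, M+2 0.4194, M+4 0.2372, M+6 0.0596, M+8 0.0056. Base peak = M+2.
P(M+2) = C(4,1) × 0.72621^3 × 0.27379^1 = 4 × 0.38298933 × 0.27379 = 0.419435 (base)
P(M+8) = C(4,4) × 0.72621^0 × 0.27379^4 = 1 × 1.0000 × 0.00561915 = 0.005619
Relative intensity = 0.005619 / 0.419435 × 100 = 1.3

1.3%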